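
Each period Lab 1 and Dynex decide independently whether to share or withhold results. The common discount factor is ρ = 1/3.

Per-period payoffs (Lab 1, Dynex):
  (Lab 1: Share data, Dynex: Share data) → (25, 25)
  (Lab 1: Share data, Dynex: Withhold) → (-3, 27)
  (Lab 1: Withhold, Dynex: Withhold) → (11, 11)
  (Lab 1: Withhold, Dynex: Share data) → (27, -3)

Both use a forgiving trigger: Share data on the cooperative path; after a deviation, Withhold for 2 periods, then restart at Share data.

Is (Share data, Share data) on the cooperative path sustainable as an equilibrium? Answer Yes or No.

A one-shot deviation gives 27 now, then 11 for 2 periods, then back to 25.
Gain from deviating: (27−25) today; loss: (25−11) in each of the next 2 periods.
No-deviation condition: (25−11)(ρ+…+ρ^2) ≥ 27−25, i.e. ρ+…+ρ^2 ≥ 1/7.
At ρ = 1/3: ρ+…+ρ^2 = 0.4444 ≥ 0.1429.
So cooperation is sustainable.

Yes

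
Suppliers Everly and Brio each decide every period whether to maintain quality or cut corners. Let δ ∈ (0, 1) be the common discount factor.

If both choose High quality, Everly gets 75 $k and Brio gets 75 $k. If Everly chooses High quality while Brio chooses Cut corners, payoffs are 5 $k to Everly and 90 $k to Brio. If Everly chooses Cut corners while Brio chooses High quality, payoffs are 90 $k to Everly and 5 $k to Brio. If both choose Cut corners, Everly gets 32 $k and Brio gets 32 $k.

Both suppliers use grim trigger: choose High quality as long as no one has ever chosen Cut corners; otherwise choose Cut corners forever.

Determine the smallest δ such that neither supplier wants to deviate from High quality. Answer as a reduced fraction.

15/58

75/(1−δ) ≥ 90 + 32δ/(1−δ)
75 ≥ 90 − 58δ
δ ≥ 15/58.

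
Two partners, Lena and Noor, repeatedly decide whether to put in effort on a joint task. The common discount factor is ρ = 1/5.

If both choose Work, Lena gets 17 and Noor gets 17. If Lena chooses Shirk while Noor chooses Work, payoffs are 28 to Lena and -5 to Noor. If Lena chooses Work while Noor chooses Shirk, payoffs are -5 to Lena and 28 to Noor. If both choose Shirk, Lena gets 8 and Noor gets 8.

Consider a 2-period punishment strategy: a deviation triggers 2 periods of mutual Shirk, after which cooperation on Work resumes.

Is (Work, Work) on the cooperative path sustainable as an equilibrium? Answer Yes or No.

A one-shot deviation gives 28 now, then 8 for 2 periods, then back to 17.
Gain from deviating: (28−17) today; loss: (17−8) in each of the next 2 periods.
No-deviation condition: (17−8)(ρ+…+ρ^2) ≥ 28−17, i.e. ρ+…+ρ^2 ≥ 11/9.
At ρ = 1/5: ρ+…+ρ^2 = 0.2400 < 1.2222.
So cooperation is not sustainable.

No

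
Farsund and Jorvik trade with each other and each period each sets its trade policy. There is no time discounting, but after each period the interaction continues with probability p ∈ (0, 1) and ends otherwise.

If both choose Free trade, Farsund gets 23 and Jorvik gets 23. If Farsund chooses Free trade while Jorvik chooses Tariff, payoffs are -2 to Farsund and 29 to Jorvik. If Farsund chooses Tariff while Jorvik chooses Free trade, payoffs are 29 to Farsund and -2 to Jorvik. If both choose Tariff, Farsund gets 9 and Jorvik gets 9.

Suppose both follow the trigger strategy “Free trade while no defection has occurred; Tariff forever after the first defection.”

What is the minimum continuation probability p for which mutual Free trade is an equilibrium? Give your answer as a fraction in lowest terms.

Expected cooperation value is 23 + p·23 + p²·23 + … = 23/(1−p); deviation gives 29 + p·9/(1−p).
23 ≥ 29(1−p) + 9p ⇒ 20p ≥ 6 ⇒ p ≥ 6/20 = 3/10.

3/10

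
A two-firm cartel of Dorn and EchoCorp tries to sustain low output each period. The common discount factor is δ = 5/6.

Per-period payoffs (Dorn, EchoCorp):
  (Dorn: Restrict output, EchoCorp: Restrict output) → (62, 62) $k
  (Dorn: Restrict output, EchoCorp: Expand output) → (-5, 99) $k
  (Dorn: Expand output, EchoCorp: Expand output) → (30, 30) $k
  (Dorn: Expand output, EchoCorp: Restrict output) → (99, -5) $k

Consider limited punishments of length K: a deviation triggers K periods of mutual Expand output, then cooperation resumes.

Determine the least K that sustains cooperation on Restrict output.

IC: δ(1−δ^K)/(1−δ) ≥ (99−62)/(62−30) = 37/32.
With δ = 5/6: need 1 − δ^K ≥ 37/32·(1−5/6)/(5/6), i.e. δ^K ≤ 0.7688.
Since (5/6)^1 = 0.8333 and (5/6)^2 = 0.6944, the smallest such K is 2.

2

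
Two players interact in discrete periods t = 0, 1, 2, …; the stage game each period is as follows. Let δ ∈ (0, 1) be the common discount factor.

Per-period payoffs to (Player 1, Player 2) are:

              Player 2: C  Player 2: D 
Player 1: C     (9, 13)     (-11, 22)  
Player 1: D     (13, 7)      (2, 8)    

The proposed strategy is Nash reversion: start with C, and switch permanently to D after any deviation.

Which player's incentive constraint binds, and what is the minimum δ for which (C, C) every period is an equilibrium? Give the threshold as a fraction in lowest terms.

Player 1: cooperation gives 9 each period; deviation gives 13 once then 2 forever.
  9/(1−δ) ≥ 13 + 2δ/(1−δ) ⇒ δ ≥ 4/11.
Player 2: cooperation gives 13 each period; deviation gives 22 once then 8 forever.
  δ ≥ 9/14.
Both must hold, so the binding constraint is Player 2's: δ ≥ 9/14.

Player 2; δ ≥ 9/14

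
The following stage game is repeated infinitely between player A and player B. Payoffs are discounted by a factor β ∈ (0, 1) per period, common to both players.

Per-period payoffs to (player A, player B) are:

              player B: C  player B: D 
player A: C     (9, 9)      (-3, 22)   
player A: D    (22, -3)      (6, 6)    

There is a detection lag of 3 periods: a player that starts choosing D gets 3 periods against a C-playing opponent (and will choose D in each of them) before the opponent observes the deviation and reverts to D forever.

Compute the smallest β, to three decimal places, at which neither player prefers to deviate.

0.933

Deviating for the 3 undetected periods gains 22−9 = 13 per period over cooperation, then loses 9−6 = 3 per period forever once punishment starts.
Gain: 13(1 + β + … + β^2); loss: 3·β^3/(1−β).
No profitable deviation ⇔ 13(1−β^3) ≤ 3·β^3, i.e. β^3 ≥ 13/(13+3) = 13/16.
Hence β ≥ (13/16)^(1/3) ≈ 0.933.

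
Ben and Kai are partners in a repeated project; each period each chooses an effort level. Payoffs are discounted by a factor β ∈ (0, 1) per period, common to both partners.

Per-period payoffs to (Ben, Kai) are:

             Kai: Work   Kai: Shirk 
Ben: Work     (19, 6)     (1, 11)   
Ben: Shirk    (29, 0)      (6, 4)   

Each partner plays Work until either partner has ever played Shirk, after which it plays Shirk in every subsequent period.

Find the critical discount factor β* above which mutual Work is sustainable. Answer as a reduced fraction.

Ben's threshold: (29−19)/(29−6) = 10/23.
Kai's threshold: (11−6)/(11−4) = 5/7.
10/23 < 5/7, so Kai binds and β* = 5/7.

5/7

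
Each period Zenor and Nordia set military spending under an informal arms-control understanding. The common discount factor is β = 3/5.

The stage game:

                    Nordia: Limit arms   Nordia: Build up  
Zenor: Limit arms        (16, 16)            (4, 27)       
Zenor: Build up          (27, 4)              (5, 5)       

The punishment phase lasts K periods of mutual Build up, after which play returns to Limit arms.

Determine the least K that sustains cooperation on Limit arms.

3

No profitable deviation requires (16−5)(β+…+β^K) ≥ 27−16, i.e. β+…+β^K ≥ 1 ≈ 1.0000.
With β = 3/5, the partial sums are K=1: 0.6000, K=2: 0.9600, K=3: 1.1760.
K = 3 is the first length at which the sum reaches 1.0000.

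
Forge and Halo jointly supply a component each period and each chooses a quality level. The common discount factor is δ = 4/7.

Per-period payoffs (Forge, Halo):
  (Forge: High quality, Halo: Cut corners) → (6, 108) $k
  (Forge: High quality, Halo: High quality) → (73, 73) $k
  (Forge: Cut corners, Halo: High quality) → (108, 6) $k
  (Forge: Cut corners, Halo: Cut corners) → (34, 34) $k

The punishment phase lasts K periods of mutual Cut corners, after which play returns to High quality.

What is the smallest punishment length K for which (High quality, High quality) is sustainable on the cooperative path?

No profitable deviation requires (73−34)(δ+…+δ^K) ≥ 108−73, i.e. δ+…+δ^K ≥ 35/39 ≈ 0.8974.
With δ = 4/7, the partial sums are K=1: 0.5714, K=2: 0.8980.
K = 2 is the first length at which the sum reaches 0.8974.

2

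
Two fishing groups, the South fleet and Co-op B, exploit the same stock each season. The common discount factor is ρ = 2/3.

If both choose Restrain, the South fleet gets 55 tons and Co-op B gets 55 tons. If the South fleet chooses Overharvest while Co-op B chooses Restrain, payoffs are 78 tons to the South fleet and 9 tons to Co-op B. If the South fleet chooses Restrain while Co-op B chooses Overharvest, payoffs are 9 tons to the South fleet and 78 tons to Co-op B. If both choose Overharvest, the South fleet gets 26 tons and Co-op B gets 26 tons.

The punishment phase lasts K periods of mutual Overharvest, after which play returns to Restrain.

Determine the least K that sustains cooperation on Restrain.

IC: ρ(1−ρ^K)/(1−ρ) ≥ (78−55)/(55−26) = 23/29.
With ρ = 2/3: need 1 − ρ^K ≥ 23/29·(1−2/3)/(2/3), i.e. ρ^K ≤ 0.6034.
Since (2/3)^1 = 0.6667 and (2/3)^2 = 0.4444, the smallest such K is 2.

2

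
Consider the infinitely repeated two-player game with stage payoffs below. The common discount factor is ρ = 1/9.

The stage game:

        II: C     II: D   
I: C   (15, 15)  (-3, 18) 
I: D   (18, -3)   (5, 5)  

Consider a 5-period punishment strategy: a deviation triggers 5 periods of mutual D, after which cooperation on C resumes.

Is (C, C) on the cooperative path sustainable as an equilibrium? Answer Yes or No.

Comparing payoff streams over the 6 periods until play realigns: cooperate → 15(1+ρ+…+ρ^5); deviate → 18 + 5(ρ+…+ρ^5).
Cooperation is sustained iff (15−5)(ρ+…+ρ^5) ≥ 18−15.
ρ+…+ρ^5 = 1/9·(1−(1/9)^5)/(1−1/9) = 0.1250, and (18−15)/(15−5) = 0.3000.
0.1250 < 0.3000, so cooperation is not sustainable.

No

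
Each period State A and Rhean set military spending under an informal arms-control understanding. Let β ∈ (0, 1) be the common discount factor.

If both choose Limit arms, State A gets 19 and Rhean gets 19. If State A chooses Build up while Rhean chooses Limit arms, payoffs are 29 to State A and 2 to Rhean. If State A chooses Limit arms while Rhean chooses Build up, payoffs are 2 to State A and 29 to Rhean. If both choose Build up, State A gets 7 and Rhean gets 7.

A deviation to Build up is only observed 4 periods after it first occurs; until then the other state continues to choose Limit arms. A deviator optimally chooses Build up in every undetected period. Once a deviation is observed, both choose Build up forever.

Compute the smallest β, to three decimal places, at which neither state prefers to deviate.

0.821

The best deviation is to choose Build up for all 4 undetected periods, earning 29 each, then 7 forever once detected.
Deviation value: 29(1−β^4)/(1−β) + 7β^4/(1−β); cooperation value: 19/(1−β).
IC: 19 ≥ 29(1−β^4) + 7β^4 = 29 − 22β^4.
So β^4 ≥ 10/22 = 5/11, giving β ≥ (5/11)^(1/4) ≈ 0.821.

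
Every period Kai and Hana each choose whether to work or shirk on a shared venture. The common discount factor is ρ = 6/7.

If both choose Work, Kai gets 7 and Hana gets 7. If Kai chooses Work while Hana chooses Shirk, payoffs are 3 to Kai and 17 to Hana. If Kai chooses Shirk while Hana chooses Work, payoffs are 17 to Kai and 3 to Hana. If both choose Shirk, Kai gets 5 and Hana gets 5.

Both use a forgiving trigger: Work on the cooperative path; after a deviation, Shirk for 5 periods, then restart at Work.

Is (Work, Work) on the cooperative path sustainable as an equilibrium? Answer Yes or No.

Comparing payoff streams over the 6 periods until play realigns: cooperate → 7(1+ρ+…+ρ^5); deviate → 17 + 5(ρ+…+ρ^5).
Cooperation is sustained iff (7−5)(ρ+…+ρ^5) ≥ 17−7.
ρ+…+ρ^5 = 6/7·(1−(6/7)^5)/(1−6/7) = 3.2240, and (17−7)/(7−5) = 5.0000.
3.2240 < 5.0000, so cooperation is not sustainable.

No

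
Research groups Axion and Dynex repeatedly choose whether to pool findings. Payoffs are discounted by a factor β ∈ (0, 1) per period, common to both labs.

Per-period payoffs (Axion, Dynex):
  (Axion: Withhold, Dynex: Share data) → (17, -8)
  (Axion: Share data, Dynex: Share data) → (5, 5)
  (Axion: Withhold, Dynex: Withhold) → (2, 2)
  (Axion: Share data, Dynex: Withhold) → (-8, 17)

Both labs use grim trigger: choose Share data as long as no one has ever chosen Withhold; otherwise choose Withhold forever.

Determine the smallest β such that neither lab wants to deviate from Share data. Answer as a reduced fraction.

Under grim trigger the critical discount factor is (T−C)/(T−P) with T = 17, C = 5, P = 2.
β* = (17−5)/(17−2) = 12/15 = 4/5.

4/5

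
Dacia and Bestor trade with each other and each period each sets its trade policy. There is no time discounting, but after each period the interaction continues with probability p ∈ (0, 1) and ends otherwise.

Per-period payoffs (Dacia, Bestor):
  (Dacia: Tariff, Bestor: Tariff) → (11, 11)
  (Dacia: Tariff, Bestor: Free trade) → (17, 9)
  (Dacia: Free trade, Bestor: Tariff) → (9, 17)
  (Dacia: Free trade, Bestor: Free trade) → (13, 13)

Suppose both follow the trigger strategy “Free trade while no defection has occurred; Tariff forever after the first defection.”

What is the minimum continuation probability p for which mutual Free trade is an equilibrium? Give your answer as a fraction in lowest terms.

2/3

With no time discounting, the continuation probability p plays the role of the discount factor.
Grim-trigger IC: 13/(1−p) ≥ 17 + 11p/(1−p) ⇒ p ≥ (17−13)/(17−11) = 2/3.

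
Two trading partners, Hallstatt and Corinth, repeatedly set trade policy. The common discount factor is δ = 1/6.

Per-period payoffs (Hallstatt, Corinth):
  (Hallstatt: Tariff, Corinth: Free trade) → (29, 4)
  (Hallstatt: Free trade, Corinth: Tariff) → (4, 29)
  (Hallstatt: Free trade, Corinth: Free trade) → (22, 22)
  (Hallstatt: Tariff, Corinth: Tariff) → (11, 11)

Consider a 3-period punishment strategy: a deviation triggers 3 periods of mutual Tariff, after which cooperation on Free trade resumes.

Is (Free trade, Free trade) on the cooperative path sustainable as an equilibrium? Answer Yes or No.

IC: δ+…+δ^3 ≥ (29−22)/(22−11) = 7/11.
At δ = 1/6: partial sum = 0.1991 < 0.6364. Cooperation not sustainable.

No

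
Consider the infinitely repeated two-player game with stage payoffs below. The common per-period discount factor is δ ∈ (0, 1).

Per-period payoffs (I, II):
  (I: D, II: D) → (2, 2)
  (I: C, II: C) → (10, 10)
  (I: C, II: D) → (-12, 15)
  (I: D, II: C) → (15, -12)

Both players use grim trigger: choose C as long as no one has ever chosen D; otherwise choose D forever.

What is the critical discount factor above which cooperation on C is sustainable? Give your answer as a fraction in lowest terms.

One-period gain from deviating is 15 − 10 = 5. The loss is 10 − 2 = 8 in every subsequent period, with present value 8·δ/(1−δ).
Deviation is unprofitable when 8·δ/(1−δ) ≥ 5, i.e. δ/(1−δ) ≥ 5/8.
Equivalently δ ≥ 5/(5+8) = 5/13.

5/13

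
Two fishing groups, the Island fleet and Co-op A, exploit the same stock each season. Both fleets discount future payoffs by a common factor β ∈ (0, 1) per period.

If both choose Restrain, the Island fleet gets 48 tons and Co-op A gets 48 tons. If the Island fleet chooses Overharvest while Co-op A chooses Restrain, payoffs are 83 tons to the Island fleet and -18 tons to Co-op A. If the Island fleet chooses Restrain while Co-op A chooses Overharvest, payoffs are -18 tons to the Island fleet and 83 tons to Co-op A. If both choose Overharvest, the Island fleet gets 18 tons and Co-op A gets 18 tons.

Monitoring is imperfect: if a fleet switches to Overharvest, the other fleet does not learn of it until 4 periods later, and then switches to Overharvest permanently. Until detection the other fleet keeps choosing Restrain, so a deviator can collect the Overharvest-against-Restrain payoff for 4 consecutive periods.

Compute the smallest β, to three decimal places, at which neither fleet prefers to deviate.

0.857

Deviating for the 4 undetected periods gains 83−48 = 35 per period over cooperation, then loses 48−18 = 30 per period forever once punishment starts.
Gain: 35(1 + β + … + β^3); loss: 30·β^4/(1−β).
No profitable deviation ⇔ 35(1−β^4) ≤ 30·β^4, i.e. β^4 ≥ 35/(35+30) = 7/13.
Hence β ≥ (7/13)^(1/4) ≈ 0.857.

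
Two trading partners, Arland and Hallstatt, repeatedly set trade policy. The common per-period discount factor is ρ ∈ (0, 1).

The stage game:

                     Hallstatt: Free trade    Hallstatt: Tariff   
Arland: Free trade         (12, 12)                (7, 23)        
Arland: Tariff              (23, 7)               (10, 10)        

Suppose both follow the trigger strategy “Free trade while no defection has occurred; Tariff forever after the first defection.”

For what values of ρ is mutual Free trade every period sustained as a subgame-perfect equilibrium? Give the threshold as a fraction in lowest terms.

12/(1−ρ) ≥ 23 + 10ρ/(1−ρ)
12 ≥ 23 − 13ρ
ρ ≥ 11/13.

11/13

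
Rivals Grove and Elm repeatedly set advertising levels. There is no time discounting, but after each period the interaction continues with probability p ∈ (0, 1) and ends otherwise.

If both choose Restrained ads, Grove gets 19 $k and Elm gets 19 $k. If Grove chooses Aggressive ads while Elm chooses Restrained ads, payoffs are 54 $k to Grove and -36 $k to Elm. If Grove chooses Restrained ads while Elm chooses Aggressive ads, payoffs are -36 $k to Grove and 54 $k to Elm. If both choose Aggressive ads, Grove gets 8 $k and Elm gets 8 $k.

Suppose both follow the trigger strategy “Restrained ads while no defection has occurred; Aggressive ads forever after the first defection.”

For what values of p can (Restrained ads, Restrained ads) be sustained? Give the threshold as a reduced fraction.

35/46

Expected cooperation value is 19 + p·19 + p²·19 + … = 19/(1−p); deviation gives 54 + p·8/(1−p).
19 ≥ 54(1−p) + 8p ⇒ 46p ≥ 35 ⇒ p ≥ 35/46.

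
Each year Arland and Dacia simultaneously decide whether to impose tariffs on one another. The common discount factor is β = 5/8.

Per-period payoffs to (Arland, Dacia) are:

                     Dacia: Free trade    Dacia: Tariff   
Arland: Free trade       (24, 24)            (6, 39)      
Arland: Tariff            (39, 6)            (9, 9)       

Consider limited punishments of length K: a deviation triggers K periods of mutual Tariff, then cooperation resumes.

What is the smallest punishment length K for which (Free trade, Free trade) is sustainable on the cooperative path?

Need Σ_{k=1}^{K} β^k ≥ (39−24)/(24−9) = 1.0000 at β = 5/8.
At K = 1 the sum is 0.6250 < 1.0000; at K = 2 it is 1.0156 ≥ 1.0000.
So the minimum punishment length is K = 2.

2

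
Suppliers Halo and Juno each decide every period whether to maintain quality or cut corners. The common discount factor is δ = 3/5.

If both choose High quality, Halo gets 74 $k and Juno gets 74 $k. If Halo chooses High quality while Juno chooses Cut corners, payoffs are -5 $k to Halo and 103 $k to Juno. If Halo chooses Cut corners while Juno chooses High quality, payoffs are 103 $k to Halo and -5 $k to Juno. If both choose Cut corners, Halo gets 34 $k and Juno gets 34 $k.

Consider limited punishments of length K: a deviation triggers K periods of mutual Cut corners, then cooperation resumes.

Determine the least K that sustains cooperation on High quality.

2

Need Σ_{k=1}^{K} δ^k ≥ (103−74)/(74−34) = 0.7250 at δ = 3/5.
At K = 1 the sum is 0.6000 < 0.7250; at K = 2 it is 0.9600 ≥ 0.7250.
So the minimum punishment length is K = 2.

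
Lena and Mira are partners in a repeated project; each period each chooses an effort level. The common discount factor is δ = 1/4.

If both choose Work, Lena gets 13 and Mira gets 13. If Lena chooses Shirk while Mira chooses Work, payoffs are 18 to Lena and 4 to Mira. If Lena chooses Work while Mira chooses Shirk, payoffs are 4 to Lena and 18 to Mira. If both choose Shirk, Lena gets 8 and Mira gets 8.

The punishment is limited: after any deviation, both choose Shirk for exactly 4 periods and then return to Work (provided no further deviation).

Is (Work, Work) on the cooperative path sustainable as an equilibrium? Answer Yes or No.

No

IC: δ+…+δ^4 ≥ (18−13)/(13−8) = 1.
At δ = 1/4: partial sum = 0.3320 < 1.0000. Cooperation not sustainable.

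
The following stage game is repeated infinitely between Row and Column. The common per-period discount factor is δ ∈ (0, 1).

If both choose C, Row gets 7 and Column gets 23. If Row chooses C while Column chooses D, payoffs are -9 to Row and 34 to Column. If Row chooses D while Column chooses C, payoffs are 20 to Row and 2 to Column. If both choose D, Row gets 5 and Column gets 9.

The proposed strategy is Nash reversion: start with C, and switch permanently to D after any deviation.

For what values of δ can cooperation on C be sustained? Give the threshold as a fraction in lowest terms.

For Row: deviation gain 20−7 = 13, per-period punishment loss 7−5 = 2. IC gives δ ≥ 13/15.
For Column: gain 11, loss 14 per period, so δ ≥ 11/25.
The tighter constraint is Row's, so cooperation needs δ ≥ 13/15.

13/15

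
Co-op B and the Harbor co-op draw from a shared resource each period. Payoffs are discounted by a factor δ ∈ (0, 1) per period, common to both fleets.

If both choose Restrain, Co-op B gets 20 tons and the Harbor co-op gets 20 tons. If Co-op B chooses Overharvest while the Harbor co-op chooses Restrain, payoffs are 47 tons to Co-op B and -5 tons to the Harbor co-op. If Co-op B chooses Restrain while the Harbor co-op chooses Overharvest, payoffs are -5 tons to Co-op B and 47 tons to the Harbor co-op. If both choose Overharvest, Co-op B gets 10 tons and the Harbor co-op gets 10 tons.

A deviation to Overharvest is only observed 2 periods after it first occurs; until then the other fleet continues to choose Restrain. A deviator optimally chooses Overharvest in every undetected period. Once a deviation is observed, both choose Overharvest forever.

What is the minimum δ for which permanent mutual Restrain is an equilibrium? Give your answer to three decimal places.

The best deviation is to choose Overharvest for all 2 undetected periods, earning 47 each, then 10 forever once detected.
Deviation value: 47(1−δ^2)/(1−δ) + 10δ^2/(1−δ); cooperation value: 20/(1−δ).
IC: 20 ≥ 47(1−δ^2) + 10δ^2 = 47 − 37δ^2.
So δ^2 ≥ 27/37, giving δ ≥ (27/37)^(1/2) ≈ 0.854.

0.854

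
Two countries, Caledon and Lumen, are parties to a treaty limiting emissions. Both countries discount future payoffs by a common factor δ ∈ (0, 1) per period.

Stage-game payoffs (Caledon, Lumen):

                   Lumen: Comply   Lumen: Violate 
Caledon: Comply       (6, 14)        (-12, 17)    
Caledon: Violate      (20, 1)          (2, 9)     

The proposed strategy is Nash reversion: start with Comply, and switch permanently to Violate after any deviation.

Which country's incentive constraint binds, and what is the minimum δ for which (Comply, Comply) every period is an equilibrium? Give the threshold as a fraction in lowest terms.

For Caledon: deviation gain 20−6 = 14, per-period punishment loss 6−2 = 4. IC gives δ ≥ 14/18 = 7/9.
For Lumen: gain 3, loss 5 per period, so δ ≥ 3/8.
The tighter constraint is Caledon's, so cooperation needs δ ≥ 7/9.

Caledon; δ ≥ 7/9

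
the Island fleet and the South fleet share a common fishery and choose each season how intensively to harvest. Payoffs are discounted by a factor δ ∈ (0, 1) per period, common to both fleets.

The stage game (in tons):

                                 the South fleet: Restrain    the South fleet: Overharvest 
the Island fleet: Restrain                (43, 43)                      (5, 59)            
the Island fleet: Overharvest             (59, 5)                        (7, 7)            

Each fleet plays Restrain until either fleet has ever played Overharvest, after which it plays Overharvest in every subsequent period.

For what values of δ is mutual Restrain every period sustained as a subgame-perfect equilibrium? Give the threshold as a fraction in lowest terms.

4/13

43/(1−δ) ≥ 59 + 7δ/(1−δ)
43 ≥ 59 − 52δ
δ ≥ 16/52 = 4/13.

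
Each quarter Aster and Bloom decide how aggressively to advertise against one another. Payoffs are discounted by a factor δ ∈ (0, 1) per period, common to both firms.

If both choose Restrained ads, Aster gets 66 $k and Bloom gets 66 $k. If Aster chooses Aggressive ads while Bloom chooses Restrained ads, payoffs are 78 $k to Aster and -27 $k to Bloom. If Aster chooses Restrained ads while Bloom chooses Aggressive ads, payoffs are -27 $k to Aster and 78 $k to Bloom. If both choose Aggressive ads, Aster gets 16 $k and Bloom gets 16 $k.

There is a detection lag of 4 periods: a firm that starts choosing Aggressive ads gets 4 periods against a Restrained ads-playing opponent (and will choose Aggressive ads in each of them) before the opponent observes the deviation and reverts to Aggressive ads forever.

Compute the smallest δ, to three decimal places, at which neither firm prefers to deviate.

A deviator earns 78 for 4 periods, then 16 forever; cooperating earns 66 forever. Multiplying the IC by (1−δ):
66 ≥ 78(1−δ^4) + 16δ^4, so 62·δ^4 ≥ 12 and δ^4 ≥ 6/31.
δ ≥ (6/31)^(1/4) ≈ 0.663.

0.663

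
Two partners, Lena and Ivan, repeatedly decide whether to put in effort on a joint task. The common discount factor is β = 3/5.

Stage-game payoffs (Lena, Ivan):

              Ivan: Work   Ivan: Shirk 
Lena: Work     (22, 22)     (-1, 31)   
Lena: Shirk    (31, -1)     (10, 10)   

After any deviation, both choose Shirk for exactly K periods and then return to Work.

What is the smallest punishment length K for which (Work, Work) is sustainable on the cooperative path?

No profitable deviation requires (22−10)(β+…+β^K) ≥ 31−22, i.e. β+…+β^K ≥ 3/4 ≈ 0.7500.
With β = 3/5, the partial sums are K=1: 0.6000, K=2: 0.9600.
K = 2 is the first length at which the sum reaches 0.7500.

2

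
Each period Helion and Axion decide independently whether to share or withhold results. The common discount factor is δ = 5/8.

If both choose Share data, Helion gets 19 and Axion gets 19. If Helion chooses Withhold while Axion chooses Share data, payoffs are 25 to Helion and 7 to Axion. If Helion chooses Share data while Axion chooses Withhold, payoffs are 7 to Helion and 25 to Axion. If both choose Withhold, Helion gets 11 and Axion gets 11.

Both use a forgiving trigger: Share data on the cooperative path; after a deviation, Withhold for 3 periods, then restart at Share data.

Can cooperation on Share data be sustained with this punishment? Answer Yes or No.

Comparing payoff streams over the 4 periods until play realigns: cooperate → 19(1+δ+…+δ^3); deviate → 25 + 11(δ+…+δ^3).
Cooperation is sustained iff (19−11)(δ+…+δ^3) ≥ 25−19.
δ+…+δ^3 = 5/8·(1−(5/8)^3)/(1−5/8) = 1.2598, and (25−19)/(19−11) = 0.7500.
1.2598 ≥ 0.7500, so cooperation is sustainable.

Yes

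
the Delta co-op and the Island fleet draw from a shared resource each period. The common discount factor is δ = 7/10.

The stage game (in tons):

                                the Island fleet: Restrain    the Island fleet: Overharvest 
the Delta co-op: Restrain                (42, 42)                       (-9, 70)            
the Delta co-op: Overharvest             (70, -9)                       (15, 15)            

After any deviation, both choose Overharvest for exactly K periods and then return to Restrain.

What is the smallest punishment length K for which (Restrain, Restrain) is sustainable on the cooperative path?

Need Σ_{k=1}^{K} δ^k ≥ (70−42)/(42−15) = 1.0370 at δ = 7/10.
At K = 1 the sum is 0.7000 < 1.0370; at K = 2 it is 1.1900 ≥ 1.0370.
So the minimum punishment length is K = 2.

2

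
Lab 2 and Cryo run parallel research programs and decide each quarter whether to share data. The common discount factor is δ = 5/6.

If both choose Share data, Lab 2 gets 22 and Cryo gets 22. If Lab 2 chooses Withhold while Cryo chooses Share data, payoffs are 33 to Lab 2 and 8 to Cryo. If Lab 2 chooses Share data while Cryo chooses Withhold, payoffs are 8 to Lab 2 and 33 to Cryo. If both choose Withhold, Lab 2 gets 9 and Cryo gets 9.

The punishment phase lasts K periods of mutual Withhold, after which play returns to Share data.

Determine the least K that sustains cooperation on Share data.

IC: δ(1−δ^K)/(1−δ) ≥ (33−22)/(22−9) = 11/13.
With δ = 5/6: need 1 − δ^K ≥ 11/13·(1−5/6)/(5/6), i.e. δ^K ≤ 0.8308.
Since (5/6)^1 = 0.8333 and (5/6)^2 = 0.6944, the smallest such K is 2.

2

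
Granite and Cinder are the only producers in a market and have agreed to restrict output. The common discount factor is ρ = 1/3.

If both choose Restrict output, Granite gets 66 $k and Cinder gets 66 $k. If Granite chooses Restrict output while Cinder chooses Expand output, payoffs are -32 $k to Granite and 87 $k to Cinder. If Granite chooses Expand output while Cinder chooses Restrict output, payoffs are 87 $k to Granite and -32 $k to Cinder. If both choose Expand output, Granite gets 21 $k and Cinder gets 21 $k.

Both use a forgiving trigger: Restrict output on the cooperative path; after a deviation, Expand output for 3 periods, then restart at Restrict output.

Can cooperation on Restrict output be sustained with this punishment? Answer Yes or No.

Yes

A one-shot deviation gives 87 now, then 21 for 3 periods, then back to 66.
Gain from deviating: (87−66) today; loss: (66−21) in each of the next 3 periods.
No-deviation condition: (66−21)(ρ+…+ρ^3) ≥ 87−66, i.e. ρ+…+ρ^3 ≥ 7/15.
At ρ = 1/3: ρ+…+ρ^3 = 0.4815 ≥ 0.4667.
So cooperation is sustainable.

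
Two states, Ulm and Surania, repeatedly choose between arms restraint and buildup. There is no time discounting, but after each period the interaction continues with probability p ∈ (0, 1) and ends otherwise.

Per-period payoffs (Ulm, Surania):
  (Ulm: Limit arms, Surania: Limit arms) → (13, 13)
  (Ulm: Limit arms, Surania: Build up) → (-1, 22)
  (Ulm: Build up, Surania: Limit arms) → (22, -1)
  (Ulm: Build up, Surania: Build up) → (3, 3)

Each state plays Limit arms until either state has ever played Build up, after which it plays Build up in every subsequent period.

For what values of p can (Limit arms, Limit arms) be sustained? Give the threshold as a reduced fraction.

9/19

Expected cooperation value is 13 + p·13 + p²·13 + … = 13/(1−p); deviation gives 22 + p·3/(1−p).
13 ≥ 22(1−p) + 3p ⇒ 19p ≥ 9 ⇒ p ≥ 9/19.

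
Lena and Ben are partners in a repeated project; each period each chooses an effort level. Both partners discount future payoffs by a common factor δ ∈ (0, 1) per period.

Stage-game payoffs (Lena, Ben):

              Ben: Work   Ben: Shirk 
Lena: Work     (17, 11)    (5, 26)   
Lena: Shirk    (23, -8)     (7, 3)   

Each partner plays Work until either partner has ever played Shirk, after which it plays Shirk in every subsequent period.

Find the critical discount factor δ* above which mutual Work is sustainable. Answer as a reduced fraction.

Lena: cooperation gives 17 each period; deviation gives 23 once then 7 forever.
  17/(1−δ) ≥ 23 + 7δ/(1−δ) ⇒ δ ≥ 6/16 = 3/8.
Ben: cooperation gives 11 each period; deviation gives 26 once then 3 forever.
  δ ≥ 15/23.
Both must hold, so the binding constraint is Ben's: δ ≥ 15/23.

15/23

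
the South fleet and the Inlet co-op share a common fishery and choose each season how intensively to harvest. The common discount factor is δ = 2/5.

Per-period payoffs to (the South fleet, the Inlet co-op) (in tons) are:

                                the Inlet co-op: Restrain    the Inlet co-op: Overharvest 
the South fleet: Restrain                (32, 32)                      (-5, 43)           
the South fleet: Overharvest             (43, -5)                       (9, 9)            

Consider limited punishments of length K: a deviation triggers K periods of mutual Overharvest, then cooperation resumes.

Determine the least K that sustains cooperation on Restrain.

IC: δ(1−δ^K)/(1−δ) ≥ (43−32)/(32−9) = 11/23.
With δ = 2/5: need 1 − δ^K ≥ 11/23·(1−2/5)/(2/5), i.e. δ^K ≤ 0.2826.
Since (2/5)^1 = 0.4000 and (2/5)^2 = 0.1600, the smallest such K is 2.

2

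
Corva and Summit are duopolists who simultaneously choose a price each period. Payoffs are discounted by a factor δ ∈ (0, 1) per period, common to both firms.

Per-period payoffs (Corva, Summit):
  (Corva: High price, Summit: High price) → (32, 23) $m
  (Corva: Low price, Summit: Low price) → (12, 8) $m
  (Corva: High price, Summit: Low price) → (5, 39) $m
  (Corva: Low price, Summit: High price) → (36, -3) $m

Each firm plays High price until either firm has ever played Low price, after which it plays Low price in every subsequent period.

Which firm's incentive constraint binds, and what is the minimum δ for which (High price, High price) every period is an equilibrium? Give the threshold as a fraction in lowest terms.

For Corva: deviation gain 36−32 = 4, per-period punishment loss 32−12 = 20. IC gives δ ≥ 4/24 = 1/6.
For Summit: gain 16, loss 15 per period, so δ ≥ 16/31.
The tighter constraint is Summit's, so cooperation needs δ ≥ 16/31.

Summit; δ ≥ 16/31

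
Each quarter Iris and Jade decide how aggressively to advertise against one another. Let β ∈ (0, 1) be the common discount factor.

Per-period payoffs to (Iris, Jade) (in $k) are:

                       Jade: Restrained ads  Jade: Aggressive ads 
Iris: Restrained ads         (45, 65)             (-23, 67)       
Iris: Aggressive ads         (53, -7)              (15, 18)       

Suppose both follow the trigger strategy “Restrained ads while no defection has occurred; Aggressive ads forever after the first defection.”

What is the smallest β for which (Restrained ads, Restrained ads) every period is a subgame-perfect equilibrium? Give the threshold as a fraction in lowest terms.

4/19

For Iris: deviation gain 53−45 = 8, per-period punishment loss 45−15 = 30. IC gives β ≥ 8/38 = 4/19.
For Jade: gain 2, loss 47 per period, so β ≥ 2/49.
The tighter constraint is Iris's, so cooperation needs β ≥ 4/19.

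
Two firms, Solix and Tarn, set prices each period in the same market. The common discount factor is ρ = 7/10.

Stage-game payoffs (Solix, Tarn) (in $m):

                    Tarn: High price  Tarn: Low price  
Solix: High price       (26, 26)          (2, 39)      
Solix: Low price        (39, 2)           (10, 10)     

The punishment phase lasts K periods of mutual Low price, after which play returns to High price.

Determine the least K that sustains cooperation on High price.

2

No profitable deviation requires (26−10)(ρ+…+ρ^K) ≥ 39−26, i.e. ρ+…+ρ^K ≥ 13/16 ≈ 0.8125.
With ρ = 7/10, the partial sums are K=1: 0.7000, K=2: 1.1900.
K = 2 is the first length at which the sum reaches 0.8125.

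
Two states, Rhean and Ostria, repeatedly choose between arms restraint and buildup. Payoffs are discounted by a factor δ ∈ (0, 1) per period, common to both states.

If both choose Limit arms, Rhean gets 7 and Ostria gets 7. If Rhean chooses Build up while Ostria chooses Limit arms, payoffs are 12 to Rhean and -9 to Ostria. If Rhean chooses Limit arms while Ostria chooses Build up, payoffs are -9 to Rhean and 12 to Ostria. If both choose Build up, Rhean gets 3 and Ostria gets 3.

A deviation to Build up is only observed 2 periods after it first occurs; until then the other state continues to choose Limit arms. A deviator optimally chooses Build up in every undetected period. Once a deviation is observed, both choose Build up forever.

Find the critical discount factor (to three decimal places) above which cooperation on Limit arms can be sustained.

The best deviation is to choose Build up for all 2 undetected periods, earning 12 each, then 3 forever once detected.
Deviation value: 12(1−δ^2)/(1−δ) + 3δ^2/(1−δ); cooperation value: 7/(1−δ).
IC: 7 ≥ 12(1−δ^2) + 3δ^2 = 12 − 9δ^2.
So δ^2 ≥ 5/9, giving δ ≥ (5/9)^(1/2) ≈ 0.745.

0.745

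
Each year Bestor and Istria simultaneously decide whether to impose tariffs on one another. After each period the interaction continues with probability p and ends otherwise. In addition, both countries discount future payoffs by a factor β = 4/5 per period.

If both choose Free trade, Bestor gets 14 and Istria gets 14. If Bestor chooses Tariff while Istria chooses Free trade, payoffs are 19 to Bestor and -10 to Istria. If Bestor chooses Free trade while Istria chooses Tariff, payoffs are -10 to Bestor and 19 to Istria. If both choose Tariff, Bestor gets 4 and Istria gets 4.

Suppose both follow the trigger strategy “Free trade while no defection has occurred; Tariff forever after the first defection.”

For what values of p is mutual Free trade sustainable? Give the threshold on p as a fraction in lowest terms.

5/12

With continuation probability p and discount β, the effective per-period discount factor is βp.
Grim-trigger IC: βp ≥ (19−14)/(19−4) = 1/3.
So p ≥ (1/3)/(4/5) = 5/12.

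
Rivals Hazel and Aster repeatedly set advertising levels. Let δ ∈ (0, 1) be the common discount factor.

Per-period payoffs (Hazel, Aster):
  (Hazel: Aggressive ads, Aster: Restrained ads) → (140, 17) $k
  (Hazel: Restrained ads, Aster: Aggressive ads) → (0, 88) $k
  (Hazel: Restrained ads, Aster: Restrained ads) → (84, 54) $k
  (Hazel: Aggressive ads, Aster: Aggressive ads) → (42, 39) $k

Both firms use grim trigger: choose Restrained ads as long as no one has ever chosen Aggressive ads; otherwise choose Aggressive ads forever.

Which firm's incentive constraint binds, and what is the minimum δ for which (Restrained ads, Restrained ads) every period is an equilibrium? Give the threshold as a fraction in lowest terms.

Hazel's threshold: (140−84)/(140−42) = 4/7.
Aster's threshold: (88−54)/(88−39) = 34/49.
4/7 < 34/49, so Aster binds and δ* = 34/49.

Aster; δ ≥ 34/49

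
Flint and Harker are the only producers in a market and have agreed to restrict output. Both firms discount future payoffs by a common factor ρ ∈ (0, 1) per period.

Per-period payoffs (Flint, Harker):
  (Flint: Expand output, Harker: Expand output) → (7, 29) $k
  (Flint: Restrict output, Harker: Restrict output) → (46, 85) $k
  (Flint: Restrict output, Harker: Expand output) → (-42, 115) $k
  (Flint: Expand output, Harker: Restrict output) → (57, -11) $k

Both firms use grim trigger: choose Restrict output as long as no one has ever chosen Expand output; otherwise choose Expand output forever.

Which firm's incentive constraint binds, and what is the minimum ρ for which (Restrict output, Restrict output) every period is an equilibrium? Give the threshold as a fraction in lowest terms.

Flint's threshold: (57−46)/(57−7) = 11/50.
Harker's threshold: (115−85)/(115−29) = 15/43.
11/50 < 15/43, so Harker binds and ρ* = 15/43.

Harker; ρ ≥ 15/43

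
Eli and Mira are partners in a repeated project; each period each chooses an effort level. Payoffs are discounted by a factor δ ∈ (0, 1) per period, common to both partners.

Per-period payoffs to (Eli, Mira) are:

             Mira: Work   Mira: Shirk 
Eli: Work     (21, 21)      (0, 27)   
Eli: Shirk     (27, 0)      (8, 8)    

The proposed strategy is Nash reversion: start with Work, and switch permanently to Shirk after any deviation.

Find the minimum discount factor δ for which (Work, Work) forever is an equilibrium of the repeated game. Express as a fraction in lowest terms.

Under grim trigger the critical discount factor is (T−C)/(T−P) with T = 27, C = 21, P = 8.
δ* = (27−21)/(27−8) = 6/19.

6/19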